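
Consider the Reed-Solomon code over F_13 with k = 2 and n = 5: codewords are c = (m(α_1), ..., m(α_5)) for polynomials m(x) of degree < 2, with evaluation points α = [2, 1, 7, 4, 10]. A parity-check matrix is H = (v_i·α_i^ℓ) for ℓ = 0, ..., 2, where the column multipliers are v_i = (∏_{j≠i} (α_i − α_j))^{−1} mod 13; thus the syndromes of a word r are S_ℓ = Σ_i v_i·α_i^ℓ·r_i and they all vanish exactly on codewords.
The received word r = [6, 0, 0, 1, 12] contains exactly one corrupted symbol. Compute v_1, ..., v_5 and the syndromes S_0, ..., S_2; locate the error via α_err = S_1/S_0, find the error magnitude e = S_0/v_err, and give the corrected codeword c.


S = (4, 4, 4), error at position 2, error magnitude e = 11, c = [6, 2, 0, 1, 12].

Step 1: column multipliers v_i = (∏_{j≠i}(α_i − α_j))^{−1} mod 13.
  i = 1 (α = 2): (2−1)(2−7)(2−4)(2−10) = 1·(−5)·(−2)·(−8) = −80 ≡ 11, so v_1 = 11^{−1} = 6 (mod 13).
  i = 2 (α = 1): (1−2)(1−7)(1−4)(1−10) = (−1)·(−6)·(−3)·(−9) = 162 ≡ 6, so v_2 = 6^{−1} = 11 (mod 13).
  i = 3 (α = 7): (7−2)(7−1)(7−4)(7−10) = 5·6·3·(−3) = −270 ≡ 3, so v_3 = 3^{−1} = 9 (mod 13).
  i = 4 (α = 4): (4−2)(4−1)(4−7)(4−10) = 2·3·(−3)·(−6) = 108 ≡ 4, so v_4 = 4^{−1} = 10 (mod 13).
  i = 5 (α = 10): (10−2)(10−1)(10−7)(10−4) = 8·9·3·6 = 1296 ≡ 9, so v_5 = 9^{−1} = 3 (mod 13).
  v = [6, 11, 9, 10, 3].
Step 2: syndromes of r = [6, 0, 0, 1, 12] (all sums mod 13).
  S_0 = Σ v_i r_i = 6·6 + 11·0 + 9·0 + 10·1 + 3·12 = 82 ≡ 4.
  S_1 = Σ v_i α_i r_i = 6·2·6 + 11·1·0 + 9·7·0 + 10·4·1 + 3·10·12 = 472 ≡ 4.
  α_i^2 mod 13 = [4, 1, 10, 3, 9].
  S_2 = Σ v_i α_i^2 r_i = 6·4·6 + 11·1·0 + 9·10·0 + 10·3·1 + 3·9·12 = 498 ≡ 4.
  S = (4, 4, 4) ≠ 0, so r is not a codeword (an error is present).
Step 3: locate the error. For a single error e at position i, S_ℓ = v_i·e·α_i^ℓ, so α_err = S_1/S_0.
  S_0^{−1} = 4^{−1} = 10 (mod 13), so α_err = 4·10 = 40 ≡ 1 = α_2. Error position i = 2.
  Consistency check: S_2/S_1 = 4·10 = 40 ≡ 1 = α_err ✓ (single-error assumption holds).
Step 4: error magnitude e = S_0/v_2 = S_0·∏_{j≠2}(α_2 − α_j) = 4·6 = 24 ≡ 11 (mod 13).
Step 5: correct position 2: c_2 = r_2 − e = 0 − 11 ≡ 2 (mod 13). Hence c = [6, 2, 0, 1, 12].
  Check: interpolating c through the α_i gives m(x) = 11 + 4·x (degree < 2) with m(α_i) = c_i for every i, so c is indeed a codeword.


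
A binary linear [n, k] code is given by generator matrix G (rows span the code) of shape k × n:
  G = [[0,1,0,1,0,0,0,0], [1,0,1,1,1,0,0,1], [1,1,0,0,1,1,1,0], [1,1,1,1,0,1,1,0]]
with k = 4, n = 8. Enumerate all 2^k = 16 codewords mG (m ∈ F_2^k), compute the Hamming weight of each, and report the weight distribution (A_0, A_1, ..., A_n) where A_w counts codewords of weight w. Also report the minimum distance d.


Weight distribution: A_0 = 1, A_2 = 2, A_3 = 2, A_4 = 3, A_5 = 6, A_6 = 2. Minimum distance d = 2.

Enumerate all 2^4 = 16 messages m ∈ F_2^4.
For each, compute codeword c = mG in F_2^8, then tally its weight.
  m = 0000 → c = 00000000, weight = 0.
  m = 1000 → c = 01010000, weight = 2.
  m = 0100 → c = 10111001, weight = 5.
  m = 1100 → c = 11101001, weight = 5.
  m = 0010 → c = 11001110, weight = 5.
  m = 1010 → c = 10011110, weight = 5.
  m = 0110 → c = 01110111, weight = 6.
  m = 1110 → c = 00100111, weight = 4.
  m = 0001 → c = 11110110, weight = 6.
  m = 1001 → c = 10100110, weight = 4.
  m = 0101 → c = 01001111, weight = 5.
  m = 1101 → c = 00011111, weight = 5.
  m = 0011 → c = 00111000, weight = 3.
  m = 1011 → c = 01101000, weight = 3.
  m = 0111 → c = 10000001, weight = 2.
  m = 1111 → c = 11010001, weight = 4.
Tally weights:
  weight 0: 1 codewords.
  weight 2: 2 codewords.
  weight 3: 2 codewords.
  weight 4: 3 codewords.
  weight 5: 6 codewords.
  weight 6: 2 codewords.
Minimum distance d = smallest w > 0 with A_w > 0 = 2.
Sanity: Σ A_w = 16 = 2^4 = 16 ✓.


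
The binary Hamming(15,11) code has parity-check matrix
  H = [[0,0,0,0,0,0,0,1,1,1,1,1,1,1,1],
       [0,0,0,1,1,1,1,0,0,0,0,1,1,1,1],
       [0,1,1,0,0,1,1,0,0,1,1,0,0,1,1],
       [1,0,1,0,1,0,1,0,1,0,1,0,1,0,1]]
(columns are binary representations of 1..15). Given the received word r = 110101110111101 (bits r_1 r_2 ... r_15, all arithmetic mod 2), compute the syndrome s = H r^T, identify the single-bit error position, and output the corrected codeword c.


s = (0, 0, 0, 1)^T, error position = 1, corrected codeword c = 010101110111101

Compute s = H r^T mod 2 one row at a time:
  s_1 = 1 + 0 + 1 + 1 + 1 + 1 + 0 + 1 = 6 ≡ 0 (mod 2).
  s_2 = 1 + 0 + 1 + 1 + 1 + 1 + 0 + 1 = 6 ≡ 0 (mod 2).
  s_3 = 1 + 0 + 1 + 1 + 1 + 1 + 0 + 1 = 6 ≡ 0 (mod 2).
  s_4 = 1 + 0 + 0 + 1 + 0 + 1 + 1 + 1 = 5 ≡ 1 (mod 2).
s = (0, 0, 0, 1)^T — this equals column 1 of H (binary 0001), so error is at position 1.
Correct: flip bit 1 of r = 110101110111101 to get c = 010101110111101.


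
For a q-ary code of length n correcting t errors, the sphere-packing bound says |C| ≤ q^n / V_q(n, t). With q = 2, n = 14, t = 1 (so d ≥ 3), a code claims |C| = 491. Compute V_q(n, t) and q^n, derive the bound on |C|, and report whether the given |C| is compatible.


V_q(n, t) = 15, q^n = 16384, Hamming bound = 1092, |C| = 491 ≤ bound (satisfied).

Step 1: Compute V_q(n, t) = Σ_{j=0}^1 C(n, j) (q−1)^j.
  j = 0: C(14,0)·(1)^0 = 1·1 = 1.
  j = 1: C(14,1)·(1)^1 = 14·1 = 14.
  V_q(n, t) = 1 + 14 = 15.
Step 2: q^n = 2^14 = 16384.
Step 3: Hamming bound ⌊q^n / V_q(n,t)⌋ = ⌊16384/15⌋ = 1092.
Step 4: Compare |C| = 491 to 1092: satisfied.
The claimed |C| lies below the Hamming bound.


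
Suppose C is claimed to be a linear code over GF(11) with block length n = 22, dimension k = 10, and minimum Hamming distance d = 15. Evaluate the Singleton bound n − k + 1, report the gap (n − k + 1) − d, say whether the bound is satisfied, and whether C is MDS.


Singleton RHS = n − k + 1 = 13, slack = -2, bound violated (no such code; not MDS).

Singleton bound: d ≤ n − k + 1.
Here n = 22, k = 10, so n − k + 1 = 13.
Given d = 15, check d ≤ 13: NO.
Slack = (n − k + 1) − d = -2.
The slack is negative: d = 15 exceeds n − k + 1 = 13 by 2, so the Singleton bound is violated and no linear [22, 10, 15]_11 code can exist. In particular it is not MDS (MDS requires d = n − k + 1 exactly).
Description: the claimed parameters are [22, 10, 15]_11; such a code would be impossible (violates the Singleton bound).


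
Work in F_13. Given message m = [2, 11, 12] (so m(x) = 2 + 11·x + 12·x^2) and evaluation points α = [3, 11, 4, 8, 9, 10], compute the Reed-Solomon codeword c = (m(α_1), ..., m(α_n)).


c = [0, 2, 4, 0, 7, 12]

Message polynomial: m(x) = 2 + 11·x + 12·x^2 (mod 13).
For each evaluation point α_i, compute m(α_i) mod 13:
  α_1 = 3: Horner steps 12 → 8 → 0, so m(3) = 0.
  α_2 = 11: Horner steps 12 → 0 → 2, so m(11) = 2.
  α_3 = 4: Horner steps 12 → 7 → 4, so m(4) = 4.
  α_4 = 8: Horner steps 12 → 3 → 0, so m(8) = 0.
  α_5 = 9: Horner steps 12 → 2 → 7, so m(9) = 7.
  α_6 = 10: Horner steps 12 → 1 → 12, so m(10) = 12.
Codeword c = [0, 2, 4, 0, 7, 12] ∈ F_13^6.


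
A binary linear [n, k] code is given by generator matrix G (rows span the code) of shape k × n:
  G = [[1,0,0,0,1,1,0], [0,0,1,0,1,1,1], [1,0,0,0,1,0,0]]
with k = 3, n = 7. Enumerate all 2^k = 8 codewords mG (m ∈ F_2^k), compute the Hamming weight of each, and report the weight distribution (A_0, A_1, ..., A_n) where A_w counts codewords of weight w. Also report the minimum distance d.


Weight distribution: A_0 = 1, A_1 = 1, A_2 = 1, A_3 = 3, A_4 = 2. Minimum distance d = 1.

Enumerate all 2^3 = 8 messages m ∈ F_2^3.
For each, compute codeword c = mG in F_2^7, then tally its weight.
  m = 000 → c = 0000000, weight = 0.
  m = 100 → c = 1000110, weight = 3.
  m = 010 → c = 0010111, weight = 4.
  m = 110 → c = 1010001, weight = 3.
  m = 001 → c = 1000100, weight = 2.
  m = 101 → c = 0000010, weight = 1.
  m = 011 → c = 1010011, weight = 4.
  m = 111 → c = 0010101, weight = 3.
Tally weights:
  weight 0: 1 codewords.
  weight 1: 1 codewords.
  weight 2: 1 codewords.
  weight 3: 3 codewords.
  weight 4: 2 codewords.
Minimum distance d = smallest w > 0 with A_w > 0 = 1.
Sanity: Σ A_w = 8 = 2^3 = 8 ✓.


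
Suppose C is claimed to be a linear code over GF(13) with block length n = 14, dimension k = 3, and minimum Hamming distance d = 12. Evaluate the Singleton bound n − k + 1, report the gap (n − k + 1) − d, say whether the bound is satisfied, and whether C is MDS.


Singleton RHS = n − k + 1 = 12, slack = 0, bound satisfied, MDS.

Singleton bound: d ≤ n − k + 1.
Here n = 14, k = 3, so n − k + 1 = 12.
Given d = 12, check d ≤ 12: YES.
Slack = (n − k + 1) − d = 0.
The code is MDS (slack = 0).
Description: the claimed parameters are [14, 3, 12]_13; such a code would be MDS (meets Singleton bound).


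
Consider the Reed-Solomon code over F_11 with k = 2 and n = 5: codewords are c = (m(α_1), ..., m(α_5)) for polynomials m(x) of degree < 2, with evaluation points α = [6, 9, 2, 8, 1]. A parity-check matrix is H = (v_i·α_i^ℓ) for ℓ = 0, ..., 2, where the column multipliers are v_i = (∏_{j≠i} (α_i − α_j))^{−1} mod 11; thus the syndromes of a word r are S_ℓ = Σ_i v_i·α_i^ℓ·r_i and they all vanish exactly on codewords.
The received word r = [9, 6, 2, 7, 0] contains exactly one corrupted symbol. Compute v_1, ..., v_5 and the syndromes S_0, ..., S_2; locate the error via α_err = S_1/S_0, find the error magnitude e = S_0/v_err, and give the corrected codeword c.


S = (6, 6, 6), error at position 5, error magnitude e = 8, c = [9, 6, 2, 7, 3].

Step 1: column multipliers v_i = (∏_{j≠i}(α_i − α_j))^{−1} mod 11.
  i = 1 (α = 6): (6−9)(6−2)(6−8)(6−1) = (−3)·4·(−2)·5 = 120 ≡ 10, so v_1 = 10^{−1} = 10 (mod 11).
  i = 2 (α = 9): (9−6)(9−2)(9−8)(9−1) = 3·7·1·8 = 168 ≡ 3, so v_2 = 3^{−1} = 4 (mod 11).
  i = 3 (α = 2): (2−6)(2−9)(2−8)(2−1) = (−4)·(−7)·(−6)·1 = −168 ≡ 8, so v_3 = 8^{−1} = 7 (mod 11).
  i = 4 (α = 8): (8−6)(8−9)(8−2)(8−1) = 2·(−1)·6·7 = −84 ≡ 4, so v_4 = 4^{−1} = 3 (mod 11).
  i = 5 (α = 1): (1−6)(1−9)(1−2)(1−8) = (−5)·(−8)·(−1)·(−7) = 280 ≡ 5, so v_5 = 5^{−1} = 9 (mod 11).
  v = [10, 4, 7, 3, 9].
Step 2: syndromes of r = [9, 6, 2, 7, 0] (all sums mod 11).
  S_0 = Σ v_i r_i = 10·9 + 4·6 + 7·2 + 3·7 + 9·0 = 149 ≡ 6.
  S_1 = Σ v_i α_i r_i = 10·6·9 + 4·9·6 + 7·2·2 + 3·8·7 + 9·1·0 = 952 ≡ 6.
  α_i^2 mod 11 = [3, 4, 4, 9, 1].
  S_2 = Σ v_i α_i^2 r_i = 10·3·9 + 4·4·6 + 7·4·2 + 3·9·7 + 9·1·0 = 611 ≡ 6.
  S = (6, 6, 6) ≠ 0, so r is not a codeword (an error is present).
Step 3: locate the error. For a single error e at position i, S_ℓ = v_i·e·α_i^ℓ, so α_err = S_1/S_0.
  S_0^{−1} = 6^{−1} = 2 (mod 11), so α_err = 6·2 = 12 ≡ 1 = α_5. Error position i = 5.
  Consistency check: S_2/S_1 = 6·2 = 12 ≡ 1 = α_err ✓ (single-error assumption holds).
Step 4: error magnitude e = S_0/v_5 = S_0·∏_{j≠5}(α_5 − α_j) = 6·5 = 30 ≡ 8 (mod 11).
Step 5: correct position 5: c_5 = r_5 − e = 0 − 8 ≡ 3 (mod 11). Hence c = [9, 6, 2, 7, 3].
  Check: interpolating c through the α_i gives m(x) = 4 + 10·x (degree < 2) with m(α_i) = c_i for every i, so c is indeed a codeword.


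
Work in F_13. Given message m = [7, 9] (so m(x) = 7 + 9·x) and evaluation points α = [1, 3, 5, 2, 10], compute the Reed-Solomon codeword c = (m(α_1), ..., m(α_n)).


c = [3, 8, 0, 12, 6]

Message polynomial: m(x) = 7 + 9·x (mod 13).
For each evaluation point α_i, compute m(α_i) mod 13:
  α_1 = 1: Horner steps 9 → 3, so m(1) = 3.
  α_2 = 3: Horner steps 9 → 8, so m(3) = 8.
  α_3 = 5: Horner steps 9 → 0, so m(5) = 0.
  α_4 = 2: Horner steps 9 → 12, so m(2) = 12.
  α_5 = 10: Horner steps 9 → 6, so m(10) = 6.
Codeword c = [3, 8, 0, 12, 6] ∈ F_13^5.


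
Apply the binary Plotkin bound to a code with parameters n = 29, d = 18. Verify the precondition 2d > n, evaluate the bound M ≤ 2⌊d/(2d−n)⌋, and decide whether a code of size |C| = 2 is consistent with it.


Plotkin bound M ≤ 4; given |C| = 2 ≤ bound (satisfied).

Check applicability: 2d = 36, n = 29.
2d − n = 7 > 0, so Plotkin applies.
Compute d/(2d−n) = 18/7 ≈ 2.5714.
⌊d/(2d−n)⌋ = 2.
Plotkin bound: M ≤ 2·2 = 4.
Given |C| = 2, check: satisfied.
This |C| is below the Plotkin bound.


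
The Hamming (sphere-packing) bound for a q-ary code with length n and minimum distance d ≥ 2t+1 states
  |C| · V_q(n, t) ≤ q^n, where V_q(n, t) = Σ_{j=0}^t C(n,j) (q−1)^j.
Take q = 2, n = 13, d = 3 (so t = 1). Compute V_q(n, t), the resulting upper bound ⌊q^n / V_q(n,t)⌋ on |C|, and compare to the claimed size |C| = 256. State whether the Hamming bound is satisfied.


V_q(n, t) = 14, q^n = 8192, Hamming bound = 585, |C| = 256 ≤ bound (satisfied).

Step 1: Compute V_q(n, t) = Σ_{j=0}^1 C(n, j) (q−1)^j.
  j = 0: C(13,0)·(1)^0 = 1·1 = 1.
  j = 1: C(13,1)·(1)^1 = 13·1 = 13.
  V_q(n, t) = 1 + 13 = 14.
Step 2: q^n = 2^13 = 8192.
Step 3: Hamming bound ⌊q^n / V_q(n,t)⌋ = ⌊8192/14⌋ = 585.
Step 4: Compare |C| = 256 to 585: satisfied.
The claimed |C| lies below the Hamming bound.


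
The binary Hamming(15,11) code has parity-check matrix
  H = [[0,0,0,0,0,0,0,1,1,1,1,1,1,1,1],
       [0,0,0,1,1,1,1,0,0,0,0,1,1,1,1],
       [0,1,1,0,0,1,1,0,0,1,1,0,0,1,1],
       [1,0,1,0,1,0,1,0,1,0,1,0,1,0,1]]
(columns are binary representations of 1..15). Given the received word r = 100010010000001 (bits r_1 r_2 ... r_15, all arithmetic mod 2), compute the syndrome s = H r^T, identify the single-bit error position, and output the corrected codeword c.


s = (0, 0, 1, 1)^T, error position = 3, corrected codeword c = 101010010000001

Compute s = H r^T mod 2 one row at a time:
  s_1 = 1 + 0 + 0 + 0 + 0 + 0 + 0 + 1 = 2 ≡ 0 (mod 2).
  s_2 = 0 + 1 + 0 + 0 + 0 + 0 + 0 + 1 = 2 ≡ 0 (mod 2).
  s_3 = 0 + 0 + 0 + 0 + 0 + 0 + 0 + 1 = 1 ≡ 1 (mod 2).
  s_4 = 1 + 0 + 1 + 0 + 0 + 0 + 0 + 1 = 3 ≡ 1 (mod 2).
s = (0, 0, 1, 1)^T — this equals column 3 of H (binary 0011), so error is at position 3.
Correct: flip bit 3 of r = 100010010000001 to get c = 101010010000001.


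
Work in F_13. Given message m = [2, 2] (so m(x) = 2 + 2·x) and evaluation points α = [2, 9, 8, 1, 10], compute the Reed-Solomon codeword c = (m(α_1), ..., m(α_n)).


c = [6, 7, 5, 4, 9]

Message polynomial: m(x) = 2 + 2·x (mod 13).
For each evaluation point α_i, compute m(α_i) mod 13:
  α_1 = 2: Horner steps 2 → 6, so m(2) = 6.
  α_2 = 9: Horner steps 2 → 7, so m(9) = 7.
  α_3 = 8: Horner steps 2 → 5, so m(8) = 5.
  α_4 = 1: Horner steps 2 → 4, so m(1) = 4.
  α_5 = 10: Horner steps 2 → 9, so m(10) = 9.
Codeword c = [6, 7, 5, 4, 9] ∈ F_13^5.


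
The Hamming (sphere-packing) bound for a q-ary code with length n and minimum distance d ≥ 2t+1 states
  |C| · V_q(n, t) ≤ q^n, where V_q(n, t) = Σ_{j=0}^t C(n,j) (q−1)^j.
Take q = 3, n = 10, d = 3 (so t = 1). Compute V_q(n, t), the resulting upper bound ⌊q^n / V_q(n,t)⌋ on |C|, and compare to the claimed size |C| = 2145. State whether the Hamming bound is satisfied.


V_q(n, t) = 21, q^n = 59049, Hamming bound = 2811, |C| = 2145 ≤ bound (satisfied).

Step 1: Compute V_q(n, t) = Σ_{j=0}^1 C(n, j) (q−1)^j.
  j = 0: C(10,0)·(2)^0 = 1·1 = 1.
  j = 1: C(10,1)·(2)^1 = 10·2 = 20.
  V_q(n, t) = 1 + 20 = 21.
Step 2: q^n = 3^10 = 59049.
Step 3: Hamming bound ⌊q^n / V_q(n,t)⌋ = ⌊59049/21⌋ = 2811.
Step 4: Compare |C| = 2145 to 2811: satisfied.
The claimed |C| lies below the Hamming bound.


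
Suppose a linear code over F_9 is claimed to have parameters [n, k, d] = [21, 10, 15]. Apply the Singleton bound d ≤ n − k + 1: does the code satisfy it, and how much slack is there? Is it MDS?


Singleton RHS = n − k + 1 = 12, slack = -3, bound violated (no such code; not MDS).

Singleton bound: d ≤ n − k + 1.
Here n = 21, k = 10, so n − k + 1 = 12.
Given d = 15, check d ≤ 12: NO.
Slack = (n − k + 1) − d = -3.
The slack is negative: d = 15 exceeds n − k + 1 = 12 by 3, so the Singleton bound is violated and no linear [21, 10, 15]_9 code can exist. In particular it is not MDS (MDS requires d = n − k + 1 exactly).
Description: the claimed parameters are [21, 10, 15]_9; such a code would be impossible (violates the Singleton bound).


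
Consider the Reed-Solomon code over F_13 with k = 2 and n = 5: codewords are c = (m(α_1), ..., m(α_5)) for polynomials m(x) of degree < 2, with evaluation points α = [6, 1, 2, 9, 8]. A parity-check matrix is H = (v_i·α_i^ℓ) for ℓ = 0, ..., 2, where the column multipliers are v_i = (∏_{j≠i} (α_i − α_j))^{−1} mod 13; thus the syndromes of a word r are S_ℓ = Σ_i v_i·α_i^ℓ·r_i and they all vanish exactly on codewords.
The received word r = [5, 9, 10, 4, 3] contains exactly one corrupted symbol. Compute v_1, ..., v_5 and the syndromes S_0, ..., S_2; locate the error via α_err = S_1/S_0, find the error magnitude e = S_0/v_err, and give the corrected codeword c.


S = (10, 8, 9), error at position 1, error magnitude e = 4, c = [1, 9, 10, 4, 3].

Step 1: column multipliers v_i = (∏_{j≠i}(α_i − α_j))^{−1} mod 13.
  i = 1 (α = 6): (6−1)(6−2)(6−9)(6−8) = 5·4·(−3)·(−2) = 120 ≡ 3, so v_1 = 3^{−1} = 9 (mod 13).
  i = 2 (α = 1): (1−6)(1−2)(1−9)(1−8) = (−5)·(−1)·(−8)·(−7) = 280 ≡ 7, so v_2 = 7^{−1} = 2 (mod 13).
  i = 3 (α = 2): (2−6)(2−1)(2−9)(2−8) = (−4)·1·(−7)·(−6) = −168 ≡ 1, so v_3 = 1^{−1} = 1 (mod 13).
  i = 4 (α = 9): (9−6)(9−1)(9−2)(9−8) = 3·8·7·1 = 168 ≡ 12, so v_4 = 12^{−1} = 12 (mod 13).
  i = 5 (α = 8): (8−6)(8−1)(8−2)(8−9) = 2·7·6·(−1) = −84 ≡ 7, so v_5 = 7^{−1} = 2 (mod 13).
  v = [9, 2, 1, 12, 2].
Step 2: syndromes of r = [5, 9, 10, 4, 3] (all sums mod 13).
  S_0 = Σ v_i r_i = 9·5 + 2·9 + 1·10 + 12·4 + 2·3 = 127 ≡ 10.
  S_1 = Σ v_i α_i r_i = 9·6·5 + 2·1·9 + 1·2·10 + 12·9·4 + 2·8·3 = 788 ≡ 8.
  α_i^2 mod 13 = [10, 1, 4, 3, 12].
  S_2 = Σ v_i α_i^2 r_i = 9·10·5 + 2·1·9 + 1·4·10 + 12·3·4 + 2·12·3 = 724 ≡ 9.
  S = (10, 8, 9) ≠ 0, so r is not a codeword (an error is present).
Step 3: locate the error. For a single error e at position i, S_ℓ = v_i·e·α_i^ℓ, so α_err = S_1/S_0.
  S_0^{−1} = 10^{−1} = 4 (mod 13), so α_err = 8·4 = 32 ≡ 6 = α_1. Error position i = 1.
  Consistency check: S_2/S_1 = 9·5 = 45 ≡ 6 = α_err ✓ (single-error assumption holds).
Step 4: error magnitude e = S_0/v_1 = S_0·∏_{j≠1}(α_1 − α_j) = 10·3 = 30 ≡ 4 (mod 13).
Step 5: correct position 1: c_1 = r_1 − e = 5 − 4 ≡ 1 (mod 13). Hence c = [1, 9, 10, 4, 3].
  Check: interpolating c through the α_i gives m(x) = 8 + 1·x (degree < 2) with m(α_i) = c_i for every i, so c is indeed a codeword.


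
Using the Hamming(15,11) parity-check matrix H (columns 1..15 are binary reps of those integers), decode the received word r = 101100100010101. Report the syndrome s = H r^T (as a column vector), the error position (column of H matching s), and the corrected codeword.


s = (1, 0, 0, 0)^T, error position = 8, corrected codeword c = 101100110010101

Compute s = H r^T mod 2 one row at a time:
  s_1 = 0 + 0 + 0 + 1 + 0 + 1 + 0 + 1 = 3 ≡ 1 (mod 2).
  s_2 = 1 + 0 + 0 + 1 + 0 + 1 + 0 + 1 = 4 ≡ 0 (mod 2).
  s_3 = 0 + 1 + 0 + 1 + 0 + 1 + 0 + 1 = 4 ≡ 0 (mod 2).
  s_4 = 1 + 1 + 0 + 1 + 0 + 1 + 1 + 1 = 6 ≡ 0 (mod 2).
s = (1, 0, 0, 0)^T — this equals column 8 of H (binary 1000), so error is at position 8.
Correct: flip bit 8 of r = 101100100010101 to get c = 101100110010101.


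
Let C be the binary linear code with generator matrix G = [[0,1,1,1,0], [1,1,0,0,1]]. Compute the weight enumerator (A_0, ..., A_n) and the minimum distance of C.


Weight distribution: A_0 = 1, A_3 = 2, A_4 = 1. Minimum distance d = 3.

Enumerate all 2^2 = 4 messages m ∈ F_2^2.
For each, compute codeword c = mG in F_2^5, then tally its weight.
  m = 00 → c = 00000, weight = 0.
  m = 10 → c = 01110, weight = 3.
  m = 01 → c = 11001, weight = 3.
  m = 11 → c = 10111, weight = 4.
Tally weights:
  weight 0: 1 codewords.
  weight 3: 2 codewords.
  weight 4: 1 codewords.
Minimum distance d = smallest w > 0 with A_w > 0 = 3.
Sanity: Σ A_w = 4 = 2^2 = 4 ✓.


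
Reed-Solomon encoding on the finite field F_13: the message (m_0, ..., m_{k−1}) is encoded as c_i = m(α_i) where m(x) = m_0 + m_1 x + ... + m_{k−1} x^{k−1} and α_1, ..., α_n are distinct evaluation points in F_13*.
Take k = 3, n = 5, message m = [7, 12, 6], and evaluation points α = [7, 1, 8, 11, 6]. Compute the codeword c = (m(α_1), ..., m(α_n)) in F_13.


c = [8, 12, 6, 7, 9]

Message polynomial: m(x) = 7 + 12·x + 6·x^2 (mod 13).
For each evaluation point α_i, compute m(α_i) mod 13:
  α_1 = 7: Horner steps 6 → 2 → 8, so m(7) = 8.
  α_2 = 1: Horner steps 6 → 5 → 12, so m(1) = 12.
  α_3 = 8: Horner steps 6 → 8 → 6, so m(8) = 6.
  α_4 = 11: Horner steps 6 → 0 → 7, so m(11) = 7.
  α_5 = 6: Horner steps 6 → 9 → 9, so m(6) = 9.
Codeword c = [8, 12, 6, 7, 9] ∈ F_13^5.


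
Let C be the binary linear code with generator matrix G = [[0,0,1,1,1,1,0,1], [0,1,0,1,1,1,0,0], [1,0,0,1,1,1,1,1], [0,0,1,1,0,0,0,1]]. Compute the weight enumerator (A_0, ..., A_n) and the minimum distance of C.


Weight distribution: A_0 = 1, A_2 = 2, A_3 = 3, A_4 = 3, A_5 = 4, A_6 = 2, A_7 = 1. Minimum distance d = 2.

Enumerate all 2^4 = 16 messages m ∈ F_2^4.
For each, compute codeword c = mG in F_2^8, then tally its weight.
  m = 0000 → c = 00000000, weight = 0.
  m = 1000 → c = 00111101, weight = 5.
  m = 0100 → c = 01011100, weight = 4.
  m = 1100 → c = 01100001, weight = 3.
  m = 0010 → c = 10011111, weight = 6.
  m = 1010 → c = 10100010, weight = 3.
  m = 0110 → c = 11000011, weight = 4.
  m = 1110 → c = 11111110, weight = 7.
  m = 0001 → c = 00110001, weight = 3.
  m = 1001 → c = 00001100, weight = 2.
  m = 0101 → c = 01101101, weight = 5.
  m = 1101 → c = 01010000, weight = 2.
  m = 0011 → c = 10101110, weight = 5.
  m = 1011 → c = 10010011, weight = 4.
  m = 0111 → c = 11110010, weight = 5.
  m = 1111 → c = 11001111, weight = 6.
Tally weights:
  weight 0: 1 codewords.
  weight 2: 2 codewords.
  weight 3: 3 codewords.
  weight 4: 3 codewords.
  weight 5: 4 codewords.
  weight 6: 2 codewords.
  weight 7: 1 codewords.
Minimum distance d = smallest w > 0 with A_w > 0 = 2.
Sanity: Σ A_w = 16 = 2^4 = 16 ✓.


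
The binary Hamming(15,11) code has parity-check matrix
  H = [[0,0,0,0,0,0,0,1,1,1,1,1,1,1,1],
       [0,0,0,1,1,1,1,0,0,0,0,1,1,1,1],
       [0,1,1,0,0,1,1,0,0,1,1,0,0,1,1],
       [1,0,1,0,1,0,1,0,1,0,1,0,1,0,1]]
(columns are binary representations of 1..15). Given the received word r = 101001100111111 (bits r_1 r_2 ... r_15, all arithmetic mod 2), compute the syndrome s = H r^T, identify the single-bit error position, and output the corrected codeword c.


s = (0, 0, 1, 0)^T, error position = 2, corrected codeword c = 111001100111111

Compute s = H r^T mod 2 one row at a time:
  s_1 = 0 + 0 + 1 + 1 + 1 + 1 + 1 + 1 = 6 ≡ 0 (mod 2).
  s_2 = 0 + 0 + 1 + 1 + 1 + 1 + 1 + 1 = 6 ≡ 0 (mod 2).
  s_3 = 0 + 1 + 1 + 1 + 1 + 1 + 1 + 1 = 7 ≡ 1 (mod 2).
  s_4 = 1 + 1 + 0 + 1 + 0 + 1 + 1 + 1 = 6 ≡ 0 (mod 2).
s = (0, 0, 1, 0)^T — this equals column 2 of H (binary 0010), so error is at position 2.
Correct: flip bit 2 of r = 101001100111111 to get c = 111001100111111.


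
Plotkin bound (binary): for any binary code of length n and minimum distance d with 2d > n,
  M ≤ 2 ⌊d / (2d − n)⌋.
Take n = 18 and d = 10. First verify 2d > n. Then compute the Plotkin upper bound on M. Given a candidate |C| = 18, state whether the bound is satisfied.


Plotkin bound M ≤ 10; given |C| = 18 > bound (violated).

Check applicability: 2d = 20, n = 18.
2d − n = 2 > 0, so Plotkin applies.
Compute d/(2d−n) = 10/2 ≈ 5.0000.
⌊d/(2d−n)⌋ = 5.
Plotkin bound: M ≤ 2·5 = 10.
Given |C| = 18, check: VIOLATED.
This |C| is above the Plotkin bound, so no binary code with n = 18, d = 10 and 18 codewords exists.


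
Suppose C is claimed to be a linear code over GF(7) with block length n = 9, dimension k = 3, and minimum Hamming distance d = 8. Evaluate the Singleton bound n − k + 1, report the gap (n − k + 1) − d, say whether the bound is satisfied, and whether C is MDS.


Singleton RHS = n − k + 1 = 7, slack = -1, bound violated (no such code; not MDS).

Singleton bound: d ≤ n − k + 1.
Here n = 9, k = 3, so n − k + 1 = 7.
Given d = 8, check d ≤ 7: NO.
Slack = (n − k + 1) − d = -1.
The slack is negative: d = 8 exceeds n − k + 1 = 7 by 1, so the Singleton bound is violated and no linear [9, 3, 8]_7 code can exist. In particular it is not MDS (MDS requires d = n − k + 1 exactly).
Description: the claimed parameters are [9, 3, 8]_7; such a code would be impossible (violates the Singleton bound).


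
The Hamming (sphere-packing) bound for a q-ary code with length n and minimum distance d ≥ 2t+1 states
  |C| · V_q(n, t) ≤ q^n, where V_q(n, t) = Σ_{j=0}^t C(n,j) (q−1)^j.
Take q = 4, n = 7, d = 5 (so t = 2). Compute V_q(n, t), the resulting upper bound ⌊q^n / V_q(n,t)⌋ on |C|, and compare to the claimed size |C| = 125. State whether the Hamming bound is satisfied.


V_q(n, t) = 211, q^n = 16384, Hamming bound = 77, |C| = 125 > bound (violated).

Step 1: Compute V_q(n, t) = Σ_{j=0}^2 C(n, j) (q−1)^j.
  j = 0: C(7,0)·(3)^0 = 1·1 = 1.
  j = 1: C(7,1)·(3)^1 = 7·3 = 21.
  j = 2: C(7,2)·(3)^2 = 21·9 = 189.
  V_q(n, t) = 1 + 21 + 189 = 211.
Step 2: q^n = 4^7 = 16384.
Step 3: Hamming bound ⌊q^n / V_q(n,t)⌋ = ⌊16384/211⌋ = 77.
Step 4: Compare |C| = 125 to 77: violated.
The claimed |C| lies above the Hamming bound, so no 4-ary code of length 7 with d ≥ 5 can have 125 codewords.


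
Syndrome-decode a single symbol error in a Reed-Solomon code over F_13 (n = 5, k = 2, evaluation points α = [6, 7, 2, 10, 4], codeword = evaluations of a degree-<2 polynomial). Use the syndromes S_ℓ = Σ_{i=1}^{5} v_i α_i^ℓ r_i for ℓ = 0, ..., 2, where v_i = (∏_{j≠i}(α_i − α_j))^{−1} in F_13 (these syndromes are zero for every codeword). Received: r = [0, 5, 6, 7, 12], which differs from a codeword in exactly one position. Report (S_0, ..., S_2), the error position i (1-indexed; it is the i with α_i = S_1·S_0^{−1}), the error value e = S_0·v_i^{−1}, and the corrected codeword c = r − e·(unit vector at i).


S = (8, 6, 11), error at position 5, error magnitude e = 9, c = [0, 5, 6, 7, 3].

Step 1: column multipliers v_i = (∏_{j≠i}(α_i − α_j))^{−1} mod 13.
  i = 1 (α = 6): (6−7)(6−2)(6−10)(6−4) = (−1)·4·(−4)·2 = 32 ≡ 6, so v_1 = 6^{−1} = 11 (mod 13).
  i = 2 (α = 7): (7−6)(7−2)(7−10)(7−4) = 1·5·(−3)·3 = −45 ≡ 7, so v_2 = 7^{−1} = 2 (mod 13).
  i = 3 (α = 2): (2−6)(2−7)(2−10)(2−4) = (−4)·(−5)·(−8)·(−2) = 320 ≡ 8, so v_3 = 8^{−1} = 5 (mod 13).
  i = 4 (α = 10): (10−6)(10−7)(10−2)(10−4) = 4·3·8·6 = 576 ≡ 4, so v_4 = 4^{−1} = 10 (mod 13).
  i = 5 (α = 4): (4−6)(4−7)(4−2)(4−10) = (−2)·(−3)·2·(−6) = −72 ≡ 6, so v_5 = 6^{−1} = 11 (mod 13).
  v = [11, 2, 5, 10, 11].
Step 2: syndromes of r = [0, 5, 6, 7, 12] (all sums mod 13).
  S_0 = Σ v_i r_i = 11·0 + 2·5 + 5·6 + 10·7 + 11·12 = 242 ≡ 8.
  S_1 = Σ v_i α_i r_i = 11·6·0 + 2·7·5 + 5·2·6 + 10·10·7 + 11·4·12 = 1358 ≡ 6.
  α_i^2 mod 13 = [10, 10, 4, 9, 3].
  S_2 = Σ v_i α_i^2 r_i = 11·10·0 + 2·10·5 + 5·4·6 + 10·9·7 + 11·3·12 = 1246 ≡ 11.
  S = (8, 6, 11) ≠ 0, so r is not a codeword (an error is present).
Step 3: locate the error. For a single error e at position i, S_ℓ = v_i·e·α_i^ℓ, so α_err = S_1/S_0.
  S_0^{−1} = 8^{−1} = 5 (mod 13), so α_err = 6·5 = 30 ≡ 4 = α_5. Error position i = 5.
  Consistency check: S_2/S_1 = 11·11 = 121 ≡ 4 = α_err ✓ (single-error assumption holds).
Step 4: error magnitude e = S_0/v_5 = S_0·∏_{j≠5}(α_5 − α_j) = 8·6 = 48 ≡ 9 (mod 13).
Step 5: correct position 5: c_5 = r_5 − e = 12 − 9 ≡ 3 (mod 13). Hence c = [0, 5, 6, 7, 3].
  Check: interpolating c through the α_i gives m(x) = 9 + 5·x (degree < 2) with m(α_i) = c_i for every i, so c is indeed a codeword.


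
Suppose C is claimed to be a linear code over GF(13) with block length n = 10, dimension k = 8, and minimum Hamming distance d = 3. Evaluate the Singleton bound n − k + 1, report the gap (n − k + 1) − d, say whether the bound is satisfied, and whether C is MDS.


Singleton RHS = n − k + 1 = 3, slack = 0, bound satisfied, MDS.

Singleton bound: d ≤ n − k + 1.
Here n = 10, k = 8, so n − k + 1 = 3.
Given d = 3, check d ≤ 3: YES.
Slack = (n − k + 1) − d = 0.
The code is MDS (slack = 0).
Description: the claimed parameters are [10, 8, 3]_13; such a code would be MDS (meets Singleton bound).


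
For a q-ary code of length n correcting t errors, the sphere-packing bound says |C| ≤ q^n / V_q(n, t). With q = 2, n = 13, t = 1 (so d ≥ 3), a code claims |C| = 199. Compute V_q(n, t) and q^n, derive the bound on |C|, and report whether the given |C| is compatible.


V_q(n, t) = 14, q^n = 8192, Hamming bound = 585, |C| = 199 ≤ bound (satisfied).

Step 1: Compute V_q(n, t) = Σ_{j=0}^1 C(n, j) (q−1)^j.
  j = 0: C(13,0)·(1)^0 = 1·1 = 1.
  j = 1: C(13,1)·(1)^1 = 13·1 = 13.
  V_q(n, t) = 1 + 13 = 14.
Step 2: q^n = 2^13 = 8192.
Step 3: Hamming bound ⌊q^n / V_q(n,t)⌋ = ⌊8192/14⌋ = 585.
Step 4: Compare |C| = 199 to 585: satisfied.
The claimed |C| lies below the Hamming bound.


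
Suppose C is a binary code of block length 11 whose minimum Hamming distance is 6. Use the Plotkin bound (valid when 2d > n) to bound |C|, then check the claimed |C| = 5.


Plotkin bound M ≤ 12; given |C| = 5 ≤ bound (satisfied).

Check applicability: 2d = 12, n = 11.
2d − n = 1 > 0, so Plotkin applies.
Compute d/(2d−n) = 6/1 ≈ 6.0000.
⌊d/(2d−n)⌋ = 6.
Plotkin bound: M ≤ 2·6 = 12.
Given |C| = 5, check: satisfied.
This |C| is below the Plotkin bound.


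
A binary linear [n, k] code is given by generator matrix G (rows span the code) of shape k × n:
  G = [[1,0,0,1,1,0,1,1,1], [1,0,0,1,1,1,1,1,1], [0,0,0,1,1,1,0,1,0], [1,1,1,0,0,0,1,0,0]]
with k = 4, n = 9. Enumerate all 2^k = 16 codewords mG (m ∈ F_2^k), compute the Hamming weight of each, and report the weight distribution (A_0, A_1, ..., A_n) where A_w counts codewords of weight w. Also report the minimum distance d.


Weight distribution: A_0 = 1, A_1 = 1, A_3 = 3, A_4 = 4, A_5 = 1, A_6 = 2, A_7 = 3, A_8 = 1. Minimum distance d = 1.

Enumerate all 2^4 = 16 messages m ∈ F_2^4.
For each, compute codeword c = mG in F_2^9, then tally its weight.
  m = 0000 → c = 000000000, weight = 0.
  m = 1000 → c = 100110111, weight = 6.
  m = 0100 → c = 100111111, weight = 7.
  m = 1100 → c = 000001000, weight = 1.
  m = 0010 → c = 000111010, weight = 4.
  m = 1010 → c = 100001101, weight = 4.
  m = 0110 → c = 100000101, weight = 3.
  m = 1110 → c = 000110010, weight = 3.
  m = 0001 → c = 111000100, weight = 4.
  m = 1001 → c = 011110011, weight = 6.
  m = 0101 → c = 011111011, weight = 7.
  m = 1101 → c = 111001100, weight = 5.
  m = 0011 → c = 111111110, weight = 8.
  m = 1011 → c = 011001001, weight = 4.
  m = 0111 → c = 011000001, weight = 3.
  m = 1111 → c = 111110110, weight = 7.
Tally weights:
  weight 0: 1 codewords.
  weight 1: 1 codewords.
  weight 3: 3 codewords.
  weight 4: 4 codewords.
  weight 5: 1 codewords.
  weight 6: 2 codewords.
  weight 7: 3 codewords.
  weight 8: 1 codewords.
Minimum distance d = smallest w > 0 with A_w > 0 = 1.
Sanity: Σ A_w = 16 = 2^4 = 16 ✓.


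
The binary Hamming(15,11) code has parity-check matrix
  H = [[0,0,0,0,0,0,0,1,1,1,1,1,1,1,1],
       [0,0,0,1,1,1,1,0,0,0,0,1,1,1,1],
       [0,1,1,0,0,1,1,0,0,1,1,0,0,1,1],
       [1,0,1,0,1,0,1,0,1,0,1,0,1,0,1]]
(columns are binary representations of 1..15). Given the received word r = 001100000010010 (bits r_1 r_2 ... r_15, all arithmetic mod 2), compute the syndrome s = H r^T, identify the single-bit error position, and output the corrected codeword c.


s = (0, 0, 1, 0)^T, error position = 2, corrected codeword c = 011100000010010

Compute s = H r^T mod 2 one row at a time:
  s_1 = 0 + 0 + 0 + 1 + 0 + 0 + 1 + 0 = 2 ≡ 0 (mod 2).
  s_2 = 1 + 0 + 0 + 0 + 0 + 0 + 1 + 0 = 2 ≡ 0 (mod 2).
  s_3 = 0 + 1 + 0 + 0 + 0 + 1 + 1 + 0 = 3 ≡ 1 (mod 2).
  s_4 = 0 + 1 + 0 + 0 + 0 + 1 + 0 + 0 = 2 ≡ 0 (mod 2).
s = (0, 0, 1, 0)^T — this equals column 2 of H (binary 0010), so error is at position 2.
Correct: flip bit 2 of r = 001100000010010 to get c = 011100000010010.


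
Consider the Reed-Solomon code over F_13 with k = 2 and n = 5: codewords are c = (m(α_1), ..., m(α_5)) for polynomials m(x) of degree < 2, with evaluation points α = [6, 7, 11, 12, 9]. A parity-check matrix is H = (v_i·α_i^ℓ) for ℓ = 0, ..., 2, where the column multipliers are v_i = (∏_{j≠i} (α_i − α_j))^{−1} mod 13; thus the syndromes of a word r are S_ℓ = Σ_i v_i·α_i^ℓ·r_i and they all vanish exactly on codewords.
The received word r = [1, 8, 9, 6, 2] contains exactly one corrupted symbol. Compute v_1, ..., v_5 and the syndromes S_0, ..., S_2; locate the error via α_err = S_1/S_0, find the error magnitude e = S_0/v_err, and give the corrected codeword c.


S = (10, 8, 9), error at position 1, error magnitude e = 3, c = [11, 8, 9, 6, 2].

Step 1: column multipliers v_i = (∏_{j≠i}(α_i − α_j))^{−1} mod 13.
  i = 1 (α = 6): (6−7)(6−11)(6−12)(6−9) = (−1)·(−5)·(−6)·(−3) = 90 ≡ 12, so v_1 = 12^{−1} = 12 (mod 13).
  i = 2 (α = 7): (7−6)(7−11)(7−12)(7−9) = 1·(−4)·(−5)·(−2) = −40 ≡ 12, so v_2 = 12^{−1} = 12 (mod 13).
  i = 3 (α = 11): (11−6)(11−7)(11−12)(11−9) = 5·4·(−1)·2 = −40 ≡ 12, so v_3 = 12^{−1} = 12 (mod 13).
  i = 4 (α = 12): (12−6)(12−7)(12−11)(12−9) = 6·5·1·3 = 90 ≡ 12, so v_4 = 12^{−1} = 12 (mod 13).
  i = 5 (α = 9): (9−6)(9−7)(9−11)(9−12) = 3·2·(−2)·(−3) = 36 ≡ 10, so v_5 = 10^{−1} = 4 (mod 13).
  v = [12, 12, 12, 12, 4].
Step 2: syndromes of r = [1, 8, 9, 6, 2] (all sums mod 13).
  S_0 = Σ v_i r_i = 12·1 + 12·8 + 12·9 + 12·6 + 4·2 = 296 ≡ 10.
  S_1 = Σ v_i α_i r_i = 12·6·1 + 12·7·8 + 12·11·9 + 12·12·6 + 4·9·2 = 2868 ≡ 8.
  α_i^2 mod 13 = [10, 10, 4, 1, 3].
  S_2 = Σ v_i α_i^2 r_i = 12·10·1 + 12·10·8 + 12·4·9 + 12·1·6 + 4·3·2 = 1608 ≡ 9.
  S = (10, 8, 9) ≠ 0, so r is not a codeword (an error is present).
Step 3: locate the error. For a single error e at position i, S_ℓ = v_i·e·α_i^ℓ, so α_err = S_1/S_0.
  S_0^{−1} = 10^{−1} = 4 (mod 13), so α_err = 8·4 = 32 ≡ 6 = α_1. Error position i = 1.
  Consistency check: S_2/S_1 = 9·5 = 45 ≡ 6 = α_err ✓ (single-error assumption holds).
Step 4: error magnitude e = S_0/v_1 = S_0·∏_{j≠1}(α_1 − α_j) = 10·12 = 120 ≡ 3 (mod 13).
Step 5: correct position 1: c_1 = r_1 − e = 1 − 3 ≡ 11 (mod 13). Hence c = [11, 8, 9, 6, 2].
  Check: interpolating c through the α_i gives m(x) = 3 + 10·x (degree < 2) with m(α_i) = c_i for every i, so c is indeed a codeword.


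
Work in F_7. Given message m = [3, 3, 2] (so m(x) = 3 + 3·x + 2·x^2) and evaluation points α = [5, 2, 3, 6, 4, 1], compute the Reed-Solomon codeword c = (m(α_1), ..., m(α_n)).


c = [5, 3, 2, 2, 5, 1]

Message polynomial: m(x) = 3 + 3·x + 2·x^2 (mod 7).
For each evaluation point α_i, compute m(α_i) mod 7:
  α_1 = 5: Horner steps 2 → 6 → 5, so m(5) = 5.
  α_2 = 2: Horner steps 2 → 0 → 3, so m(2) = 3.
  α_3 = 3: Horner steps 2 → 2 → 2, so m(3) = 2.
  α_4 = 6: Horner steps 2 → 1 → 2, so m(6) = 2.
  α_5 = 4: Horner steps 2 → 4 → 5, so m(4) = 5.
  α_6 = 1: Horner steps 2 → 5 → 1, so m(1) = 1.
Codeword c = [5, 3, 2, 2, 5, 1] ∈ F_7^6.


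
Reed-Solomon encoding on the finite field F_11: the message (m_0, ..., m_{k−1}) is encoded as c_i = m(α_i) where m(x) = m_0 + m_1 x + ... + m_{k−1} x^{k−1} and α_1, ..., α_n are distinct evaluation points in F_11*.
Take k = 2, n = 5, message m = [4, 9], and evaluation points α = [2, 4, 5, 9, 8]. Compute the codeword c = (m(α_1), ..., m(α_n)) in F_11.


c = [0, 7, 5, 8, 10]

Message polynomial: m(x) = 4 + 9·x (mod 11).
For each evaluation point α_i, compute m(α_i) mod 11:
  α_1 = 2: Horner steps 9 → 0, so m(2) = 0.
  α_2 = 4: Horner steps 9 → 7, so m(4) = 7.
  α_3 = 5: Horner steps 9 → 5, so m(5) = 5.
  α_4 = 9: Horner steps 9 → 8, so m(9) = 8.
  α_5 = 8: Horner steps 9 → 10, so m(8) = 10.
Codeword c = [0, 7, 5, 8, 10] ∈ F_11^5.


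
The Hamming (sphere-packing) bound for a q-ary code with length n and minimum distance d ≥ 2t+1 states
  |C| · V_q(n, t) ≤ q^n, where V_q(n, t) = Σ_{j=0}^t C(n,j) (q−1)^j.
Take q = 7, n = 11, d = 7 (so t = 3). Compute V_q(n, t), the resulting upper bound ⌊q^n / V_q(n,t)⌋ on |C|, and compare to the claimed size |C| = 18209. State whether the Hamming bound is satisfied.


V_q(n, t) = 37687, q^n = 1977326743, Hamming bound = 52467, |C| = 18209 ≤ bound (satisfied).

Step 1: Compute V_q(n, t) = Σ_{j=0}^3 C(n, j) (q−1)^j.
  j = 0: C(11,0)·(6)^0 = 1·1 = 1.
  j = 1: C(11,1)·(6)^1 = 11·6 = 66.
  j = 2: C(11,2)·(6)^2 = 55·36 = 1980.
  j = 3: C(11,3)·(6)^3 = 165·216 = 35640.
  V_q(n, t) = 1 + 66 + 1980 + 35640 = 37687.
Step 2: q^n = 7^11 = 1977326743.
Step 3: Hamming bound ⌊q^n / V_q(n,t)⌋ = ⌊1977326743/37687⌋ = 52467.
Step 4: Compare |C| = 18209 to 52467: satisfied.
The claimed |C| lies below the Hamming bound.


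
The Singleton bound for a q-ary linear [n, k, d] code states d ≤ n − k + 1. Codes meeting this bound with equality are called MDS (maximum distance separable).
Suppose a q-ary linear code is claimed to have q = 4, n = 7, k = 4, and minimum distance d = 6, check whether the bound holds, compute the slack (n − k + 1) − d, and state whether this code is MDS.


Singleton RHS = n − k + 1 = 4, slack = -2, bound violated (no such code; not MDS).

Singleton bound: d ≤ n − k + 1.
Here n = 7, k = 4, so n − k + 1 = 4.
Given d = 6, check d ≤ 4: NO.
Slack = (n − k + 1) − d = -2.
The slack is negative: d = 6 exceeds n − k + 1 = 4 by 2, so the Singleton bound is violated and no linear [7, 4, 6]_4 code can exist. In particular it is not MDS (MDS requires d = n − k + 1 exactly).
Description: the claimed parameters are [7, 4, 6]_4; such a code would be impossible (violates the Singleton bound).


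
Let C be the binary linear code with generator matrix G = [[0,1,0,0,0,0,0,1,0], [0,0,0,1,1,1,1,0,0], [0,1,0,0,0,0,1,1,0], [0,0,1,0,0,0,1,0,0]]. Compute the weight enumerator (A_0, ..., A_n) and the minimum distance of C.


Weight distribution: A_0 = 1, A_1 = 2, A_2 = 2, A_3 = 3, A_4 = 3, A_5 = 2, A_6 = 2, A_7 = 1. Minimum distance d = 1.

Enumerate all 2^4 = 16 messages m ∈ F_2^4.
For each, compute codeword c = mG in F_2^9, then tally its weight.
  m = 0000 → c = 000000000, weight = 0.
  m = 1000 → c = 010000010, weight = 2.
  m = 0100 → c = 000111100, weight = 4.
  m = 1100 → c = 010111110, weight = 6.
  m = 0010 → c = 010000110, weight = 3.
  m = 1010 → c = 000000100, weight = 1.
  m = 0110 → c = 010111010, weight = 5.
  m = 1110 → c = 000111000, weight = 3.
  m = 0001 → c = 001000100, weight = 2.
  m = 1001 → c = 011000110, weight = 4.
  m = 0101 → c = 001111000, weight = 4.
  m = 1101 → c = 011111010, weight = 6.
  m = 0011 → c = 011000010, weight = 3.
  m = 1011 → c = 001000000, weight = 1.
  m = 0111 → c = 011111110, weight = 7.
  m = 1111 → c = 001111100, weight = 5.
Tally weights:
  weight 0: 1 codewords.
  weight 1: 2 codewords.
  weight 2: 2 codewords.
  weight 3: 3 codewords.
  weight 4: 3 codewords.
  weight 5: 2 codewords.
  weight 6: 2 codewords.
  weight 7: 1 codewords.
Minimum distance d = smallest w > 0 with A_w > 0 = 1.
Sanity: Σ A_w = 16 = 2^4 = 16 ✓.


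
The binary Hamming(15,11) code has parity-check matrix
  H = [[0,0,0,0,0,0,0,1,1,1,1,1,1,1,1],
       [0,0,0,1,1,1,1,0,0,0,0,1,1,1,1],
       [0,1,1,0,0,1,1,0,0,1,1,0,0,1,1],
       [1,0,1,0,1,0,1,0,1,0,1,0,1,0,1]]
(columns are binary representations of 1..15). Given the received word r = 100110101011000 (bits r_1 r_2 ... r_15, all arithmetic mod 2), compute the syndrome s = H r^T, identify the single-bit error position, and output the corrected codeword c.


s = (1, 0, 0, 1)^T, error position = 9, corrected codeword c = 100110100011000

Compute s = H r^T mod 2 one row at a time:
  s_1 = 0 + 1 + 0 + 1 + 1 + 0 + 0 + 0 = 3 ≡ 1 (mod 2).
  s_2 = 1 + 1 + 0 + 1 + 1 + 0 + 0 + 0 = 4 ≡ 0 (mod 2).
  s_3 = 0 + 0 + 0 + 1 + 0 + 1 + 0 + 0 = 2 ≡ 0 (mod 2).
  s_4 = 1 + 0 + 1 + 1 + 1 + 1 + 0 + 0 = 5 ≡ 1 (mod 2).
s = (1, 0, 0, 1)^T — this equals column 9 of H (binary 1001), so error is at position 9.
Correct: flip bit 9 of r = 100110101011000 to get c = 100110100011000.
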